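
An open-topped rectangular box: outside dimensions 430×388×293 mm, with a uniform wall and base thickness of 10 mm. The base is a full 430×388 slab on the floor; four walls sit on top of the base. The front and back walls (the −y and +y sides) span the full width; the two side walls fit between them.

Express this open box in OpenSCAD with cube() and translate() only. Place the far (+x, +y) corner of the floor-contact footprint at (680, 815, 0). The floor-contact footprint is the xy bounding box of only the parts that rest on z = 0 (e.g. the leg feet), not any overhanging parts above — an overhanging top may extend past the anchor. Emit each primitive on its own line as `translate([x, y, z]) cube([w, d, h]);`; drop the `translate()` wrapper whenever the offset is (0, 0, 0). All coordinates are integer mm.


translate([250, 427, 0]) cube([430, 388, 10]);
translate([250, 427, 10]) cube([430, 10, 283]);
translate([250, 805, 10]) cube([430, 10, 283]);
translate([250, 437, 10]) cube([10, 368, 283]);
translate([670, 437, 10]) cube([10, 368, 283]);


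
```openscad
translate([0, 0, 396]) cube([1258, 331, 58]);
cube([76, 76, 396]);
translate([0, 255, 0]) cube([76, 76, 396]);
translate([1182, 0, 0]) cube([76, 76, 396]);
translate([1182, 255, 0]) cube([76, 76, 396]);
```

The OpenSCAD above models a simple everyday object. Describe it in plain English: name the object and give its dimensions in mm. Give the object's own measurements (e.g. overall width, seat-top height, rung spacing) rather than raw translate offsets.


A bench: a 1258×331 mm seat slab, 58 mm thick, top at z = 454 mm, on four 76×76 mm square legs flush with the seat corners and standing on z = 0.


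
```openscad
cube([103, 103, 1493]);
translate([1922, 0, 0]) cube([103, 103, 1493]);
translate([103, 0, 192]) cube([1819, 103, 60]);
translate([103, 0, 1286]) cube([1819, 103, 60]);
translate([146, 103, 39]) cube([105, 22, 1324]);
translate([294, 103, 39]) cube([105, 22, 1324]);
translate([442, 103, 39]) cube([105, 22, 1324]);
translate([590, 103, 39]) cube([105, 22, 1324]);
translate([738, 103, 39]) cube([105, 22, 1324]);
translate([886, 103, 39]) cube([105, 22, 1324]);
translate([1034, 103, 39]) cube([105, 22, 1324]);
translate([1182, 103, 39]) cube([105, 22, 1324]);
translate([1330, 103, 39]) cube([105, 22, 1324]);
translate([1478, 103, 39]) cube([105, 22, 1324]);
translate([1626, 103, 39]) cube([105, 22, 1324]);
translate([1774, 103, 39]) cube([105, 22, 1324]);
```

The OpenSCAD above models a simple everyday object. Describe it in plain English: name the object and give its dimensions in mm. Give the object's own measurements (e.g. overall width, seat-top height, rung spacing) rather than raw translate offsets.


A fence section. Two 103×103 mm posts, 1493 mm tall, stand on the floor with a clear span of 1819 mm between their inner faces. Two horizontal rails of 103×60 mm section span the gap between the posts with their undersides at z = 192 mm and z = 1286 mm, flush with the posts' −y face. 12 pickets, each 105 mm wide, 22 mm thick and 1324 mm tall, are fixed to the +y face of the rails with their bottoms at z = 39 mm, spaced across the span with a 43 mm gap after the −x post and between neighbouring pickets and before the +x post.


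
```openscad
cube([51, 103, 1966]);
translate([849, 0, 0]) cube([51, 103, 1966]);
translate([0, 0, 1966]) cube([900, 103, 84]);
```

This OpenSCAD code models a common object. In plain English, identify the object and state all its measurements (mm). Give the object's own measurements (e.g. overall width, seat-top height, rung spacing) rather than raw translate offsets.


A door frame. The clear opening is 798 mm wide and 1966 mm high. Two 51 mm wide jambs, 103 mm deep, stand either side of the opening from the floor to the top of the opening. A 84 mm thick head sits across the top of both jambs, spanning the full outside width of the frame.


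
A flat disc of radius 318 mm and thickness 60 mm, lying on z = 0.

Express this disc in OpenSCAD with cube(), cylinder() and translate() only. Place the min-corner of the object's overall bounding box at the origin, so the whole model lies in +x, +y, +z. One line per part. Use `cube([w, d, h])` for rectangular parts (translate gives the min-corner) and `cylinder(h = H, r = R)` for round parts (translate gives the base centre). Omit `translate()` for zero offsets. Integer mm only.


translate([318, 318, 0]) cylinder(h = 60, r = 318);


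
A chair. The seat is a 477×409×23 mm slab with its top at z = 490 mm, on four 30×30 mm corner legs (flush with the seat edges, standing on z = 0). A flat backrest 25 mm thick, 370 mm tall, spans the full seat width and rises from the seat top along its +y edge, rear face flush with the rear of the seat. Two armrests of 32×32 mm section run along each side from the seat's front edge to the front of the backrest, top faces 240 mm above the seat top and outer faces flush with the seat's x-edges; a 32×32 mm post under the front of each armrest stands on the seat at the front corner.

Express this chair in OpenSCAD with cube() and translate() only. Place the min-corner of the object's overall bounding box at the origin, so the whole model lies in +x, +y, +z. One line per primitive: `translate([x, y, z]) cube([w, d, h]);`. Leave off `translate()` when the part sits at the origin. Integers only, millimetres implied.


translate([0, 0, 467]) cube([477, 409, 23]);
cube([30, 30, 467]);
translate([447, 0, 0]) cube([30, 30, 467]);
translate([0, 379, 0]) cube([30, 30, 467]);
translate([447, 379, 0]) cube([30, 30, 467]);
translate([0, 384, 490]) cube([477, 25, 370]);
translate([0, 0, 698]) cube([32, 384, 32]);
translate([445, 0, 698]) cube([32, 384, 32]);
translate([0, 0, 490]) cube([32, 32, 208]);
translate([445, 0, 490]) cube([32, 32, 208]);


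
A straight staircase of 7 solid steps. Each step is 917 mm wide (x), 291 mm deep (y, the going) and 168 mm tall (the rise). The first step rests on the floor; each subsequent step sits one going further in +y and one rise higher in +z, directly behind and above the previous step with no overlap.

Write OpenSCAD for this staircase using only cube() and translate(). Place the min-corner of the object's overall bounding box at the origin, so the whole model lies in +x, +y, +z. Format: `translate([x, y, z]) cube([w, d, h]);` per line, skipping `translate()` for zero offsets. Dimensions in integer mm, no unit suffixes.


cube([917, 291, 168]);
translate([0, 291, 168]) cube([917, 291, 168]);
translate([0, 582, 336]) cube([917, 291, 168]);
translate([0, 873, 504]) cube([917, 291, 168]);
translate([0, 1164, 672]) cube([917, 291, 168]);
translate([0, 1455, 840]) cube([917, 291, 168]);
translate([0, 1746, 1008]) cube([917, 291, 168]);


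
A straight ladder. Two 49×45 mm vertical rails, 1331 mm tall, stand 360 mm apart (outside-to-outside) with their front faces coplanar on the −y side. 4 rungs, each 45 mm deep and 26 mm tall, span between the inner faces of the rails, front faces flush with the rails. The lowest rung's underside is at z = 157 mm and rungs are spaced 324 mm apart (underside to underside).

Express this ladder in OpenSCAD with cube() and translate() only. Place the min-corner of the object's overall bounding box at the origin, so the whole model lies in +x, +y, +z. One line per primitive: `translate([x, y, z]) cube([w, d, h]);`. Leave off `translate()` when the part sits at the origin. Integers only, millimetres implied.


cube([49, 45, 1331]);
translate([311, 0, 0]) cube([49, 45, 1331]);
translate([49, 0, 157]) cube([262, 45, 26]);
translate([49, 0, 481]) cube([262, 45, 26]);
translate([49, 0, 805]) cube([262, 45, 26]);
translate([49, 0, 1129]) cube([262, 45, 26]);


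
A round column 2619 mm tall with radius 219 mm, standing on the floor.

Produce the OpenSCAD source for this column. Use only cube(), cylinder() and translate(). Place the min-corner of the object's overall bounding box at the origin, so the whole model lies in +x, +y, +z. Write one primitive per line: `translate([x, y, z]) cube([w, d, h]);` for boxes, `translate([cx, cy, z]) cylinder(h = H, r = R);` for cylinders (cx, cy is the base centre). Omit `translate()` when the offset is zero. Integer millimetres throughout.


translate([219, 219, 0]) cylinder(h = 2619, r = 219);


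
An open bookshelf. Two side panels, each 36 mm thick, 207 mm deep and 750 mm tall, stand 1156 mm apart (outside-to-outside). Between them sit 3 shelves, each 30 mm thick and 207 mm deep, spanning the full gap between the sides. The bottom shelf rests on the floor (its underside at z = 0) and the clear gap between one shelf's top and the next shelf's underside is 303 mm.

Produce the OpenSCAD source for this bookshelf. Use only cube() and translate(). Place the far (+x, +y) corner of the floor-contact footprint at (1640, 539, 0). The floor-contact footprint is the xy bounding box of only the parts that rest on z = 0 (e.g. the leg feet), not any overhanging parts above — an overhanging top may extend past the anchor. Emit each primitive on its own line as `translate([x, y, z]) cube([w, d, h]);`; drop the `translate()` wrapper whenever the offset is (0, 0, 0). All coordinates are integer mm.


translate([484, 332, 0]) cube([36, 207, 750]);
translate([1604, 332, 0]) cube([36, 207, 750]);
translate([520, 332, 0]) cube([1084, 207, 30]);
translate([520, 332, 333]) cube([1084, 207, 30]);
translate([520, 332, 666]) cube([1084, 207, 30]);


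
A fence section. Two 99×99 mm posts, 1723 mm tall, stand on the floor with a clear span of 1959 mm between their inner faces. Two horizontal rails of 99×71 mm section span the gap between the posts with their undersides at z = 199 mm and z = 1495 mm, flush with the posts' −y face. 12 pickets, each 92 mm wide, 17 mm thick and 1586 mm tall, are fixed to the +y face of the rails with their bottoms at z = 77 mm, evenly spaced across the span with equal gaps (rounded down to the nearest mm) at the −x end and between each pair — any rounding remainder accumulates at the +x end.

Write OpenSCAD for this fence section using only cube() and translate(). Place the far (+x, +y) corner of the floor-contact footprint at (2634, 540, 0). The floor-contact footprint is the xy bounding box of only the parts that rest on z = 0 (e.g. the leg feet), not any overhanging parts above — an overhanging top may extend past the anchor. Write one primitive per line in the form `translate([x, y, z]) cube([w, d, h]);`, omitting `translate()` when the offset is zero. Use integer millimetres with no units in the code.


translate([477, 441, 0]) cube([99, 99, 1723]);
translate([2535, 441, 0]) cube([99, 99, 1723]);
translate([576, 441, 199]) cube([1959, 99, 71]);
translate([576, 441, 1495]) cube([1959, 99, 71]);
translate([641, 540, 77]) cube([92, 17, 1586]);
translate([798, 540, 77]) cube([92, 17, 1586]);
translate([955, 540, 77]) cube([92, 17, 1586]);
translate([1112, 540, 77]) cube([92, 17, 1586]);
translate([1269, 540, 77]) cube([92, 17, 1586]);
translate([1426, 540, 77]) cube([92, 17, 1586]);
translate([1583, 540, 77]) cube([92, 17, 1586]);
translate([1740, 540, 77]) cube([92, 17, 1586]);
translate([1897, 540, 77]) cube([92, 17, 1586]);
translate([2054, 540, 77]) cube([92, 17, 1586]);
translate([2211, 540, 77]) cube([92, 17, 1586]);
translate([2368, 540, 77]) cube([92, 17, 1586]);


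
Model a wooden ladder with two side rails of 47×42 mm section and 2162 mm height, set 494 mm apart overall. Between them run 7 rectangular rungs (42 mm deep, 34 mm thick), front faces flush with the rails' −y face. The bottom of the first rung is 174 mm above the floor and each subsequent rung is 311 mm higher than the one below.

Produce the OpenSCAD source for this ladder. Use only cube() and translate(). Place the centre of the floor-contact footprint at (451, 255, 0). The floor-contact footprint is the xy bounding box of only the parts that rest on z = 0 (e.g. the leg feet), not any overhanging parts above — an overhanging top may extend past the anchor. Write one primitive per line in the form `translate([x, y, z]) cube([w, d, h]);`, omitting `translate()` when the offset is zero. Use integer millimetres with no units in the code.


translate([204, 234, 0]) cube([47, 42, 2162]);
translate([651, 234, 0]) cube([47, 42, 2162]);
translate([251, 234, 174]) cube([400, 42, 34]);
translate([251, 234, 485]) cube([400, 42, 34]);
translate([251, 234, 796]) cube([400, 42, 34]);
translate([251, 234, 1107]) cube([400, 42, 34]);
translate([251, 234, 1418]) cube([400, 42, 34]);
translate([251, 234, 1729]) cube([400, 42, 34]);
translate([251, 234, 2040]) cube([400, 42, 34]);


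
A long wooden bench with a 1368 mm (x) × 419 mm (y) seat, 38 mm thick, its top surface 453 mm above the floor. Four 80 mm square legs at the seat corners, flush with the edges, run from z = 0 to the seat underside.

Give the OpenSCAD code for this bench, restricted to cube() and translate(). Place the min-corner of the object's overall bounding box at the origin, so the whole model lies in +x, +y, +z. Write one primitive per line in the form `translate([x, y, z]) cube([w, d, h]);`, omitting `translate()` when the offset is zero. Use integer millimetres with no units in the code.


translate([0, 0, 415]) cube([1368, 419, 38]);
cube([80, 80, 415]);
translate([0, 339, 0]) cube([80, 80, 415]);
translate([1288, 0, 0]) cube([80, 80, 415]);
translate([1288, 339, 0]) cube([80, 80, 415]);


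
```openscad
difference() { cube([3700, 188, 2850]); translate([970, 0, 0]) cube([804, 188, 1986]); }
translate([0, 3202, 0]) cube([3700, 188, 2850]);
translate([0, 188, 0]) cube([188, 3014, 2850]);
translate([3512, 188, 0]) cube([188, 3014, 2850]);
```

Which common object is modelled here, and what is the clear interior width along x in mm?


A single room. The interior width is 3324 mm.

Four walls enclosing a rectangle with a door in the front wall — a room. Outside width 3700 minus two 188 mm walls gives 3324 mm.


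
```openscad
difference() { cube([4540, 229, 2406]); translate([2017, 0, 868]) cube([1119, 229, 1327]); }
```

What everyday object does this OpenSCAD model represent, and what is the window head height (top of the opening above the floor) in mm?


A wall with a window opening. The window head height is 2195 mm.

A wall with a rectangular opening subtracted — a window. Sill at z = 868, opening 1327 mm tall, so the head is at 868 + 1327 = 2195 mm.


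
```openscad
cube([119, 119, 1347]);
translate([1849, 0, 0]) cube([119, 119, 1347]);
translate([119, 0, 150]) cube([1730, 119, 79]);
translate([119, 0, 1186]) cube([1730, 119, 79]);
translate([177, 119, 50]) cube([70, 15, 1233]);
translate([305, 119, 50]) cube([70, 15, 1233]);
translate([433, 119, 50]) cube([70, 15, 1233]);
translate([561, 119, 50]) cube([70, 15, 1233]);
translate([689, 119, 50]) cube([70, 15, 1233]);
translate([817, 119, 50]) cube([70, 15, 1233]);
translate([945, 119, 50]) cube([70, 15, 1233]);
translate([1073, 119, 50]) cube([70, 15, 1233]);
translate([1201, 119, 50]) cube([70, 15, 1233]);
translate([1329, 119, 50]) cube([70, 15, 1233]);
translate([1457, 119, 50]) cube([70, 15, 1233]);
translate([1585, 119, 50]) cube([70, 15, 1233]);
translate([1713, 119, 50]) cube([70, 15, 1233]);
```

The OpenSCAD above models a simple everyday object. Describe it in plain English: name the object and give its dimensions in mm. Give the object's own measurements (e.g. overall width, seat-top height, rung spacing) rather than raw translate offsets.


A fence section. Two 119×119 mm posts, 1347 mm tall, stand on the floor with a clear span of 1730 mm between their inner faces. Two horizontal rails of 119×79 mm section span the gap between the posts with their undersides at z = 150 mm and z = 1186 mm, flush with the posts' −y face. 13 pickets, each 70 mm wide, 15 mm thick and 1233 mm tall, are fixed to the +y face of the rails with their bottoms at z = 50 mm, spaced across the span with a 58 mm gap after the −x post and between neighbouring pickets, with 66 mm left before the +x post.


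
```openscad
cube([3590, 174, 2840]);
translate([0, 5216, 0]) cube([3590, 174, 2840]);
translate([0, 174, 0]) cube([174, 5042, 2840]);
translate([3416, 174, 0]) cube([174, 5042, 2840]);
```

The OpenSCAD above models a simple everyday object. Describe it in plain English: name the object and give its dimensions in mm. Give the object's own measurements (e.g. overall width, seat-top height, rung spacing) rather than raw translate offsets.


The wall frame of a small rectangular building: four walls, each 2840 mm tall and 174 mm thick, enclosing a footprint 3590 mm (x) by 5390 mm (y) outside-to-outside, with no floor or roof. The front and back walls (the −y and +y sides) span the full width; the two side walls fit between them.


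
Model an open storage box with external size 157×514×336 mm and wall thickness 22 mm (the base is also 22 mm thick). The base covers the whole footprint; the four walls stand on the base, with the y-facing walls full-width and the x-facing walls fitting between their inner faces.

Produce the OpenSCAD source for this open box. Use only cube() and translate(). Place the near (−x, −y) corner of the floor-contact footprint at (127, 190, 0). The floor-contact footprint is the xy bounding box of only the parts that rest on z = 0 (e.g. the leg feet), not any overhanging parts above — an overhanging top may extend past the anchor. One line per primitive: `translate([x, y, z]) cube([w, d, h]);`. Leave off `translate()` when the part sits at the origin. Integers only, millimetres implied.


translate([127, 190, 0]) cube([157, 514, 22]);
translate([127, 190, 22]) cube([157, 22, 314]);
translate([127, 682, 22]) cube([157, 22, 314]);
translate([127, 212, 22]) cube([22, 470, 314]);
translate([262, 212, 22]) cube([22, 470, 314]);


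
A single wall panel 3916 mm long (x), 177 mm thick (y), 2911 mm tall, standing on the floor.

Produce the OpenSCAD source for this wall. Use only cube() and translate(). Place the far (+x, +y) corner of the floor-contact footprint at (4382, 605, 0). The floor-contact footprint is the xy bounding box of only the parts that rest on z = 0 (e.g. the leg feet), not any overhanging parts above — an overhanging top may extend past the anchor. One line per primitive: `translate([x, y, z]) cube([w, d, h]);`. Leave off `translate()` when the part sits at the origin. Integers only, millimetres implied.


translate([466, 428, 0]) cube([3916, 177, 2911]);


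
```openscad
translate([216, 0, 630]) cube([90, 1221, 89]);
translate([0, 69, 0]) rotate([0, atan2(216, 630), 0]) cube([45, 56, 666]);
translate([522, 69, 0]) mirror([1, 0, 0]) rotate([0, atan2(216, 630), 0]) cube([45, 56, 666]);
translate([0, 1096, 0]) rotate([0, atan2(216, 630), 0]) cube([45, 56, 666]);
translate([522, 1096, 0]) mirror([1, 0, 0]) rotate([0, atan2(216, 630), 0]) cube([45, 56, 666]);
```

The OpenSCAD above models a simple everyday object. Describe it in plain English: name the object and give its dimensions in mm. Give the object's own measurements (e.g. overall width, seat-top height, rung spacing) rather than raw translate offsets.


A sawhorse. A 90×1221×89 mm beam (x, y, z) sits on two A-frame leg pairs. Each pair is two raked legs of 45×56 mm section (56 mm along y) splaying symmetrically in x. Each leg rises 630 mm vertically over 216 mm of horizontal reach and is 666 mm long along its own axis. Every leg's outer bottom edge rests on the floor and its outer top edge meets a bottom edge of the beam — the left legs (tilting toward +x) meet the beam's −x bottom edge, the right legs (their mirror images, tilting toward −x) meet its +x bottom edge — so the leg tops tuck under the beam, the beam's underside is 630 mm above the floor, and the feet are 522 mm apart outside-to-outside with the beam centred between them. The two leg pairs are set in 69 mm from either end of the beam.


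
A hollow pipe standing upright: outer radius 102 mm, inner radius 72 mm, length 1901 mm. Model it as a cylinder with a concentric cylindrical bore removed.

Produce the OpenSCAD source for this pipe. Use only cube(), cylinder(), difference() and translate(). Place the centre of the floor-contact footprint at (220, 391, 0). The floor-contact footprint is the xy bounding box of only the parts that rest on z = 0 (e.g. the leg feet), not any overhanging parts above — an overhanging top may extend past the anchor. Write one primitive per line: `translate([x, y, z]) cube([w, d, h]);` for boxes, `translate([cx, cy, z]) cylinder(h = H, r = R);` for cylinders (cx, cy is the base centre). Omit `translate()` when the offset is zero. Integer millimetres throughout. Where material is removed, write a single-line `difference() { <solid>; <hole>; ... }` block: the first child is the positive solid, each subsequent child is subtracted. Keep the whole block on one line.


difference() { translate([220, 391, 0]) cylinder(h = 1901, r = 102); translate([220, 391, 0]) cylinder(h = 1901, r = 72); }


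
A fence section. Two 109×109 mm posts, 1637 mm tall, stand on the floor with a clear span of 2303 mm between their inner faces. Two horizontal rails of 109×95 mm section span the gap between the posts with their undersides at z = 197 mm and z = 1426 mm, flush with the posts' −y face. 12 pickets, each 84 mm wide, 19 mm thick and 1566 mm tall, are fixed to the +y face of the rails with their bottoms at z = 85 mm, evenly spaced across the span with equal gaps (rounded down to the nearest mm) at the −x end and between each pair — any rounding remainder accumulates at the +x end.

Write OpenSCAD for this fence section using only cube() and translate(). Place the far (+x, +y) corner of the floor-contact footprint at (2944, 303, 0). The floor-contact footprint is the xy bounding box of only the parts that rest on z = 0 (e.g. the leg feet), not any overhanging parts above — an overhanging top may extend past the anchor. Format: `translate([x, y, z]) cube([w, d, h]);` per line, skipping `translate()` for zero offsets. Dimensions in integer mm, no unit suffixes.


translate([423, 194, 0]) cube([109, 109, 1637]);
translate([2835, 194, 0]) cube([109, 109, 1637]);
translate([532, 194, 197]) cube([2303, 109, 95]);
translate([532, 194, 1426]) cube([2303, 109, 95]);
translate([631, 303, 85]) cube([84, 19, 1566]);
translate([814, 303, 85]) cube([84, 19, 1566]);
translate([997, 303, 85]) cube([84, 19, 1566]);
translate([1180, 303, 85]) cube([84, 19, 1566]);
translate([1363, 303, 85]) cube([84, 19, 1566]);
translate([1546, 303, 85]) cube([84, 19, 1566]);
translate([1729, 303, 85]) cube([84, 19, 1566]);
translate([1912, 303, 85]) cube([84, 19, 1566]);
translate([2095, 303, 85]) cube([84, 19, 1566]);
translate([2278, 303, 85]) cube([84, 19, 1566]);
translate([2461, 303, 85]) cube([84, 19, 1566]);
translate([2644, 303, 85]) cube([84, 19, 1566]);


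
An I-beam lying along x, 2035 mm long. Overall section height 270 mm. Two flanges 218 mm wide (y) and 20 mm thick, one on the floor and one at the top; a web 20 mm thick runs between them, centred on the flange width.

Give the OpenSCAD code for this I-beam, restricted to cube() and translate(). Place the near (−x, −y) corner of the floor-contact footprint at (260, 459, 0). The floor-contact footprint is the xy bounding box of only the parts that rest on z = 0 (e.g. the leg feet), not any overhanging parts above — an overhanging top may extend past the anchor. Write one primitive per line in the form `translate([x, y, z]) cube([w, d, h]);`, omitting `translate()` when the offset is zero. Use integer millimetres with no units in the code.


translate([260, 459, 0]) cube([2035, 218, 20]);
translate([260, 558, 20]) cube([2035, 20, 230]);
translate([260, 459, 250]) cube([2035, 218, 20]);


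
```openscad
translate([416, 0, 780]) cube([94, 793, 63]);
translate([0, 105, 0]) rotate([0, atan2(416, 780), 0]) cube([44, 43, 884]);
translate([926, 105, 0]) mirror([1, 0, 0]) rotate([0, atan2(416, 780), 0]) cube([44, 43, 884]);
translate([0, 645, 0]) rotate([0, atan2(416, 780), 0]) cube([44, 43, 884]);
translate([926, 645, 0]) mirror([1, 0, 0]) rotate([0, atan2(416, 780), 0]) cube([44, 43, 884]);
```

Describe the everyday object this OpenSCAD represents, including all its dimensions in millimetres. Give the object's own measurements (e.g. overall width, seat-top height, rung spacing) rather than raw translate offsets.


A sawhorse. A 94×793×63 mm beam (x, y, z) sits on two A-frame leg pairs. Each pair is two raked legs of 44×43 mm section (43 mm along y) splaying symmetrically in x. Each leg rises 780 mm vertically over 416 mm of horizontal reach and is 884 mm long along its own axis. Every leg's outer bottom edge rests on the floor and its outer top edge meets a bottom edge of the beam — the left legs (tilting toward +x) meet the beam's −x bottom edge, the right legs (their mirror images, tilting toward −x) meet its +x bottom edge — so the leg tops tuck under the beam, the beam's underside is 780 mm above the floor, and the feet are 926 mm apart outside-to-outside with the beam centred between them. The two leg pairs are set in 105 mm from either end of the beam.


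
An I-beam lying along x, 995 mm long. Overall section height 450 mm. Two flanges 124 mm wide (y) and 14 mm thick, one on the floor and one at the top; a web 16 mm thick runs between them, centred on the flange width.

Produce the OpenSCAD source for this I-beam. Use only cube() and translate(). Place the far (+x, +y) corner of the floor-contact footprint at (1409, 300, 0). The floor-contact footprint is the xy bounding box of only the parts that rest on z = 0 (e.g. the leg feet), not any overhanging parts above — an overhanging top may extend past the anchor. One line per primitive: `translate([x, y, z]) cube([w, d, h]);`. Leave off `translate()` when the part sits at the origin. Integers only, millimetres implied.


translate([414, 176, 0]) cube([995, 124, 14]);
translate([414, 230, 14]) cube([995, 16, 422]);
translate([414, 176, 436]) cube([995, 124, 14]);


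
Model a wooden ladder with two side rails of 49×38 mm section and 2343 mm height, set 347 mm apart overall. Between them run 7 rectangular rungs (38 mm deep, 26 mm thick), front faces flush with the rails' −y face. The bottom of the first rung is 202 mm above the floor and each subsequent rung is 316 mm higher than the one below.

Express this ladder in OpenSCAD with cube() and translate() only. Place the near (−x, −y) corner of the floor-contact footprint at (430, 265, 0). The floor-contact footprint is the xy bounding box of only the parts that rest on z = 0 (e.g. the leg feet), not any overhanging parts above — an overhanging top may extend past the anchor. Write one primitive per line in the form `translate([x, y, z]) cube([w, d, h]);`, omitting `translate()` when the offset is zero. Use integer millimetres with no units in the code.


translate([430, 265, 0]) cube([49, 38, 2343]);
translate([728, 265, 0]) cube([49, 38, 2343]);
translate([479, 265, 202]) cube([249, 38, 26]);
translate([479, 265, 518]) cube([249, 38, 26]);
translate([479, 265, 834]) cube([249, 38, 26]);
translate([479, 265, 1150]) cube([249, 38, 26]);
translate([479, 265, 1466]) cube([249, 38, 26]);
translate([479, 265, 1782]) cube([249, 38, 26]);
translate([479, 265, 2098]) cube([249, 38, 26]);


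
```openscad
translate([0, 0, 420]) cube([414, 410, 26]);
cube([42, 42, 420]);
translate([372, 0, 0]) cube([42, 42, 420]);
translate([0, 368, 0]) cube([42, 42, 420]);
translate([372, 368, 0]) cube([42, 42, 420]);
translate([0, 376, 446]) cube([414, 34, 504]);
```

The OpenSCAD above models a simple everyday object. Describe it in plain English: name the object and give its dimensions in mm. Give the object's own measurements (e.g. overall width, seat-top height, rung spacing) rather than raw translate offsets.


A chair. The seat is a 414×410×26 mm slab with its top at z = 446 mm, on four 42×42 mm corner legs (flush with the seat edges, standing on z = 0). A flat backrest 34 mm thick, 504 mm tall, spans the full seat width and rises from the seat top along its +y edge, rear face flush with the rear of the seat.


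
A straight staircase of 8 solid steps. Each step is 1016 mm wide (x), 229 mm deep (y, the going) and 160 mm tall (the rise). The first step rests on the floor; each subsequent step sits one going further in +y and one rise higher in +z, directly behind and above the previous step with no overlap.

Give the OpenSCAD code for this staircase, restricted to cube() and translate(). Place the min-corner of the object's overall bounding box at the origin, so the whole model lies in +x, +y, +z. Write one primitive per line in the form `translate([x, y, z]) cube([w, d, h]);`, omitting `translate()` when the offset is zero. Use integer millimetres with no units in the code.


cube([1016, 229, 160]);
translate([0, 229, 160]) cube([1016, 229, 160]);
translate([0, 458, 320]) cube([1016, 229, 160]);
translate([0, 687, 480]) cube([1016, 229, 160]);
translate([0, 916, 640]) cube([1016, 229, 160]);
translate([0, 1145, 800]) cube([1016, 229, 160]);
translate([0, 1374, 960]) cube([1016, 229, 160]);
translate([0, 1603, 1120]) cube([1016, 229, 160]);


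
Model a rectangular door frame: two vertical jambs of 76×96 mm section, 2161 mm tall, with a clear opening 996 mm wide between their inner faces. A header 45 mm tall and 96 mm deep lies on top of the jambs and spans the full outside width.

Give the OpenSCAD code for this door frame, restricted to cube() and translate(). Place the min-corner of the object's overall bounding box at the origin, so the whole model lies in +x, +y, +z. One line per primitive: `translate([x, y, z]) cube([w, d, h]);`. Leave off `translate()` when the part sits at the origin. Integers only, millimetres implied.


cube([76, 96, 2161]);
translate([1072, 0, 0]) cube([76, 96, 2161]);
translate([0, 0, 2161]) cube([1148, 96, 45]);


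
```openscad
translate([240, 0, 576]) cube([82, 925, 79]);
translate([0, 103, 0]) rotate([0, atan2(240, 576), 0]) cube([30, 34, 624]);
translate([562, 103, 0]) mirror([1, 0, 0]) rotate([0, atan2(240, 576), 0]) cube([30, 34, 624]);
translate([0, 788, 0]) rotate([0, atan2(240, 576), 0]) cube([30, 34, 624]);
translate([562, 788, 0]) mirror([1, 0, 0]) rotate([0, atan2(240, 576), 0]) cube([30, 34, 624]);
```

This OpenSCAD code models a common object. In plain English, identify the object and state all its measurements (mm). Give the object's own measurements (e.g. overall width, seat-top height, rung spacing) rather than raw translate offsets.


A sawhorse. A 82×925×79 mm beam (x, y, z) sits on two A-frame leg pairs. Each pair is two raked legs of 30×34 mm section (34 mm along y) splaying symmetrically in x. Each leg rises 576 mm vertically over 240 mm of horizontal reach and is 624 mm long along its own axis. Every leg's outer bottom edge rests on the floor and its outer top edge meets a bottom edge of the beam — the left legs (tilting toward +x) meet the beam's −x bottom edge, the right legs (their mirror images, tilting toward −x) meet its +x bottom edge — so the leg tops tuck under the beam, the beam's underside is 576 mm above the floor, and the feet are 562 mm apart outside-to-outside with the beam centred between them. The two leg pairs are set in 103 mm from either end of the beam.


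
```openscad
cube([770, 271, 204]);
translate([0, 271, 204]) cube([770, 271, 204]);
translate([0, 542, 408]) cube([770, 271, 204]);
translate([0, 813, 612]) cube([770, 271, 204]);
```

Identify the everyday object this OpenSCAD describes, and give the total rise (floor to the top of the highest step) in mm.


A staircase. The total rise is 816 mm.

4 identical blocks, each offset up and back from the previous — a staircase. Each step is 204 mm tall and there are 4 of them, so the total rise is 4 × 204 = 816 mm.


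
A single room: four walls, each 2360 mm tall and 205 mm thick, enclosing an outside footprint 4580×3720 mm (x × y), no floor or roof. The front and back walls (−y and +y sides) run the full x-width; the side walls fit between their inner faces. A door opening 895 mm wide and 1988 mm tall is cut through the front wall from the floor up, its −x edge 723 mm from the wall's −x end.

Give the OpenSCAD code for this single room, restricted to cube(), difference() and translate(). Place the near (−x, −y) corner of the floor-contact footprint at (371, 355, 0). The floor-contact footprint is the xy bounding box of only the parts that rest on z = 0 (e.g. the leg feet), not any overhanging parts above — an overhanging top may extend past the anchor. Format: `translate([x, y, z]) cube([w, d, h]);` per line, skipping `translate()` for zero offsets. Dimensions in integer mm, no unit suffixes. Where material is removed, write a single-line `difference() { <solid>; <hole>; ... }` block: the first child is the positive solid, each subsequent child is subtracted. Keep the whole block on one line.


difference() { translate([371, 355, 0]) cube([4580, 205, 2360]); translate([1094, 355, 0]) cube([895, 205, 1988]); }
translate([371, 3870, 0]) cube([4580, 205, 2360]);
translate([371, 560, 0]) cube([205, 3310, 2360]);
translate([4746, 560, 0]) cube([205, 3310, 2360]);


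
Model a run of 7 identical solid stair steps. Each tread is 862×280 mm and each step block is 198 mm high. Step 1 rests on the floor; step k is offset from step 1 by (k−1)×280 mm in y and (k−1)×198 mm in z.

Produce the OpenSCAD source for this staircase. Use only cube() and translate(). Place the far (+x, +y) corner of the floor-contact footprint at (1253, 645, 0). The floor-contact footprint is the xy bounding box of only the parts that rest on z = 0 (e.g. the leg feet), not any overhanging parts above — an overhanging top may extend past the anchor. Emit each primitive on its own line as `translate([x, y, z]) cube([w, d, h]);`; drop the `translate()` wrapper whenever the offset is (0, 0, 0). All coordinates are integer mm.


translate([391, 365, 0]) cube([862, 280, 198]);
translate([391, 645, 198]) cube([862, 280, 198]);
translate([391, 925, 396]) cube([862, 280, 198]);
translate([391, 1205, 594]) cube([862, 280, 198]);
translate([391, 1485, 792]) cube([862, 280, 198]);
translate([391, 1765, 990]) cube([862, 280, 198]);
translate([391, 2045, 1188]) cube([862, 280, 198]);


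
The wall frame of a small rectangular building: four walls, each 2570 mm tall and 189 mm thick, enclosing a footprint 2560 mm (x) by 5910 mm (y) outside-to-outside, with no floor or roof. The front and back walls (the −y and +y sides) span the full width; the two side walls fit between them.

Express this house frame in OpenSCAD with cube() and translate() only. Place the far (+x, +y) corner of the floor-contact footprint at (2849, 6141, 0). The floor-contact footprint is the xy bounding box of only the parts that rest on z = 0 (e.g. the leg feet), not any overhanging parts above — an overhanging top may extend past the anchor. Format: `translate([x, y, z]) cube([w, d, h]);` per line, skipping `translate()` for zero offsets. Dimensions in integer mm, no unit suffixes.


translate([289, 231, 0]) cube([2560, 189, 2570]);
translate([289, 5952, 0]) cube([2560, 189, 2570]);
translate([289, 420, 0]) cube([189, 5532, 2570]);
translate([2660, 420, 0]) cube([189, 5532, 2570]);


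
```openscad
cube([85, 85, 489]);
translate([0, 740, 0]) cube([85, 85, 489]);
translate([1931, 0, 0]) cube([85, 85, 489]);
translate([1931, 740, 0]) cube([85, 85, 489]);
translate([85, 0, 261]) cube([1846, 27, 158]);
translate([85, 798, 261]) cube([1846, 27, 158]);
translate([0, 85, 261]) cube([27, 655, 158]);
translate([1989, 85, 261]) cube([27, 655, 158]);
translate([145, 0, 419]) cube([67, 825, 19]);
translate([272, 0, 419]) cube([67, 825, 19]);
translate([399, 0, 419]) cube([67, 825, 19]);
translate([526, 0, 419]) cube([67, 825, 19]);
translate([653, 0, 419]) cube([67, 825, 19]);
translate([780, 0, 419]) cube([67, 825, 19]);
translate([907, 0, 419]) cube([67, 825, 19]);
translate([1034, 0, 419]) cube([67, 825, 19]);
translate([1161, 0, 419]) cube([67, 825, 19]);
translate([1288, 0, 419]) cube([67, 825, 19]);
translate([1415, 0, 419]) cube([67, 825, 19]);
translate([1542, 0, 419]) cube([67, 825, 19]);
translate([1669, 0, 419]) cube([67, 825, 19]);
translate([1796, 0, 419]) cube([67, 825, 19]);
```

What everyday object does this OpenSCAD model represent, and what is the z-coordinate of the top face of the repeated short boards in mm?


A bed frame. The slat-top height is 438 mm.

Four posts, four rails, and a row of slats — a bed frame. Slats sit on the rails at z = 261 + 158 = 419; with slat thickness 19, the top is 438 mm.


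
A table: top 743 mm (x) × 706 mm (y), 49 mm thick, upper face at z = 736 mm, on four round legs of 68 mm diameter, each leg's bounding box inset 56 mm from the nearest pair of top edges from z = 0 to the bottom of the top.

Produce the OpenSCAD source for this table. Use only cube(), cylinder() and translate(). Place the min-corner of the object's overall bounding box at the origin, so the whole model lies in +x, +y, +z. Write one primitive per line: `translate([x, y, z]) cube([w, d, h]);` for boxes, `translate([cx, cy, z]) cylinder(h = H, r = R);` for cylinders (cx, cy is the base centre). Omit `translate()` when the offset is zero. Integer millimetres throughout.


translate([0, 0, 687]) cube([743, 706, 49]);
translate([90, 90, 0]) cylinder(h = 687, r = 34);
translate([653, 90, 0]) cylinder(h = 687, r = 34);
translate([90, 616, 0]) cylinder(h = 687, r = 34);
translate([653, 616, 0]) cylinder(h = 687, r = 34);


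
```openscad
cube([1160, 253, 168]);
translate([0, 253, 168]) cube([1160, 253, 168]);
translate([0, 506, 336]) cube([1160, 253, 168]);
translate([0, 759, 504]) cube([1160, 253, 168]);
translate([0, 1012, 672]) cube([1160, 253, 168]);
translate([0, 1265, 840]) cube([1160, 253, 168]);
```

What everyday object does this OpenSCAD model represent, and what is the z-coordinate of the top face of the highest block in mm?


A staircase. The total rise is 1008 mm.

6 identical blocks, each offset up and back from the previous — a staircase. Each step is 168 mm tall and there are 6 of them, so the total rise is 6 × 168 = 1008 mm.


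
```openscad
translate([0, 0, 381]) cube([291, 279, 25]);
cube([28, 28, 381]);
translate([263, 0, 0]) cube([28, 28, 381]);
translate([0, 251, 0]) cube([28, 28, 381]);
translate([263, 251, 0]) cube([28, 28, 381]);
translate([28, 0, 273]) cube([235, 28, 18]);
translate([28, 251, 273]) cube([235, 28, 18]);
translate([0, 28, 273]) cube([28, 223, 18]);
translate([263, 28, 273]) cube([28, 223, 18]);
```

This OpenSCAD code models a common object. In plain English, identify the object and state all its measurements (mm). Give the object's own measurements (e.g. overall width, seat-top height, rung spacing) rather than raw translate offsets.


A four-legged stool. The seat is a 291×279×25 mm slab whose top surface is at z = 406 mm; four square legs, each 28×28 mm in cross-section, run from the floor (z = 0) to the underside of the seat, each flush with a corner of the seat. Four stretchers, 28 mm wide and 18 mm tall, connect adjacent legs with their undersides at z = 273 mm, each running between the inner faces of the legs it joins and aligned with the legs' outer faces on the other axis.


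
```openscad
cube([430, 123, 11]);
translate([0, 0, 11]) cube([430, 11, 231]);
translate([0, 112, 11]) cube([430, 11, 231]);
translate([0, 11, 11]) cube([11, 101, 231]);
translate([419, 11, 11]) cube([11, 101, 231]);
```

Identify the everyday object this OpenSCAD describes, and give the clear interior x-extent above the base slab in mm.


An open box. The internal width is 408 mm.

A 430×123 base slab with four walls standing on it — an open box. The base is 430 mm wide and the walls are 11 mm thick, so the internal width is 430 − 2 × 11 = 408 mm.


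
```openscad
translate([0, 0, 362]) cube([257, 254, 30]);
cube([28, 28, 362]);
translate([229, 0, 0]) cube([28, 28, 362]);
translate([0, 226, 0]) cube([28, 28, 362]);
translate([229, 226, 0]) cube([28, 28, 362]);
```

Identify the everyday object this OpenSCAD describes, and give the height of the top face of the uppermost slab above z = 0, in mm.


A stool. The seat height is 392 mm.

A 257×254×30 slab at z = 362 on four corner posts — a stool. The seat top is 362 + 30 = 392 mm.
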